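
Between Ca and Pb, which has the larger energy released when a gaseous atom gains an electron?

Ca is in period 4, group 2; Pb is in period 6, group 14.
Atoms with high Z_eff and room in the valence shell (especially the halogens) have the most exothermic electron affinities.
Neither a single period nor a single group — weigh both effects.
Pb > Ca: the two effects oppose for this pair; the across-period effect wins (35 vs 2 kJ/mol).
Approximate values (kJ/mol): Ca 2, Pb 35.
So Pb has the larger energy released when a gaseous atom gains an electron (Pb > Ca).

Pb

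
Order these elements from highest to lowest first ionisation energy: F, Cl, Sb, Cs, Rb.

F > Cl > Sb > Rb > Cs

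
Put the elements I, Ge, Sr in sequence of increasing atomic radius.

Ge, I, Sr

Ge is in period 4, group 14; Sr is in period 5, group 2; I is in period 5, group 17.
Radius decreases left→right (rising Z_eff, same n) and increases top→bottom (higher n).
Neither a single period nor a single group — weigh both effects.
I > Ge: the two effects oppose for this pair; the down-group effect wins (133 vs 121 pm).
Sr > I: both are in period 5; the period trend gives Sr the larger value.
Approximate values (pm): Ge 121, Sr 185, I 133.
So from smallest to largest: Ge < I < Sr.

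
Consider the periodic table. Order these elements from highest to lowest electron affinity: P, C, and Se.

Se, C, P

Adding an electron releases more energy for atoms nearer the top right (short of the noble gases).
A diagonal step moves right (one effect) and down (the opposite effect) at once.
C > P: period and group pull opposite ways; the down-group shift dominates (122 vs 72 kJ/mol).
Se > C: period and group pull opposite ways; the across-period shift dominates (195 vs 122 kJ/mol).
Tabulated electron affinity (kJ/mol): C 122, P 72, Se 195.
So from highest to lowest: Se > C > P.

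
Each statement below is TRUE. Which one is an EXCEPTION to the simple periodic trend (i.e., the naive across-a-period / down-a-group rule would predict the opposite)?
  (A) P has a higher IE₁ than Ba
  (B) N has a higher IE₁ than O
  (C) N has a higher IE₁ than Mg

(B)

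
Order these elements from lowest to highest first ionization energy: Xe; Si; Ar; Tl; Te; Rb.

Across a period the outer electron is held more tightly (higher IE₁); down a group it sits in a higher shell, more shielded, and comes off more easily.
These span different periods and groups, so the two trends combine.
Tl > Rb: the two effects oppose for this pair; the across-period effect wins (589 vs 403 kJ/mol).
Si > Tl: both effects reinforce here, so Si is clearly the higher of the two.
Te > Si: period and group pull opposite ways; the across-period shift dominates (869 vs 786 kJ/mol).
Xe > Te: Xe lies to the right of Te in period 5, so the across-period effect alone puts Xe higher.
Ar > Xe: they share group 18; the group trend gives Ar the larger value.
Tabulated first ionization energy (kJ/mol): Si 786, Ar 1521, Rb 403, Te 869, Xe 1170, Tl 589.
So from lowest to highest: Rb < Tl < Si < Te < Xe < Ar.

Rb, Tl, Si, Te, Xe, Ar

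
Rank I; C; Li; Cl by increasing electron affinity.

Li < C < I < Cl

Atoms with high Z_eff and room in the valence shell (especially the halogens) have the most exothermic electron affinities.
Here both period and group differ, so the two effects have to be weighed against each other.
C > Li: C lies to the right of Li in period 2, so the across-period effect alone puts C higher.
I > C: period and group pull opposite ways; the across-period shift dominates (295 vs 122 kJ/mol).
Cl > I: Cl sits above I in group 17, so the down-group effect alone puts Cl higher.
For reference (kJ/mol): Li 60, C 122, Cl 349, I 295.
So from lowest to highest: Li < C < I < Cl.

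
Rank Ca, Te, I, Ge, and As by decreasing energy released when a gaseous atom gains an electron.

Ca is in period 4, group 2; Ge is in period 4, group 14; As is in period 4, group 15; Te is in period 5, group 16; I is in period 5, group 17.
Electron affinity generally becomes more exothermic across a period toward the halogens and less exothermic down a group.
Here both period and group differ, so the two effects have to be weighed against each other.
As > Ca: As lies to the right of Ca in period 4, so the across-period effect alone puts As higher.
Ge > As: this pair runs against the simple trend — see the exception note.
Te > Ge: the two effects oppose for this pair; the across-period effect wins (190 vs 119 kJ/mol).
I > Te: both are in period 5; the period trend gives I the larger value.
Note the exception: Ge has a higher electron affinity than As, contrary to the simple trend — adding an electron to As's half-filled 4p³ is unfavourable, so Ge (4p²) has the more exothermic EA.
Approximate values (kJ/mol): Ca 2, Ge 119, As 78, Te 190, I 295.
So from highest to lowest: I > Te > Ge > As > Ca.

I > Te > Ge > As > Ca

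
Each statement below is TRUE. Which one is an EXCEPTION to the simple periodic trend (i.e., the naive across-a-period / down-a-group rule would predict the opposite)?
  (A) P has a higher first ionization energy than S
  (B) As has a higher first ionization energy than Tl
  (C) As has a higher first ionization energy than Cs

(A)

The general trend: first ionization energy increases across a period and decreases down a group.
(A) P (period 3, group 15) vs S (period 3, group 16): the stated order contradicts the simple trend.
(B) As (period 4, group 15) vs Tl (period 6, group 13): the stated order agrees with the simple trend.
(C) As (period 4, group 15) vs Cs (period 6, group 1): the stated order agrees with the simple trend.
The exception is (A): S (3p⁴) ionizes more easily than half-filled P (3p³) because the paired 3p electron in S is pushed out by e⁻–e⁻ repulsion.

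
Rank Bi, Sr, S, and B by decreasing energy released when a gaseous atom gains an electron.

S > Bi > B > Sr

B is in period 2, group 13; S is in period 3, group 16; Sr is in period 5, group 2; Bi is in period 6, group 15.
Adding an electron releases more energy for atoms nearer the top right (short of the noble gases).
These span different periods and groups, so the two trends combine.
B > Sr: relative to Sr, both the across-period and down-group shifts push B's electron affinity up.
Bi > B: period and group pull opposite ways; the across-period shift dominates (91 vs 27 kJ/mol).
S > Bi: both effects reinforce here, so S is clearly the higher of the two.
For reference (kJ/mol): B 27, S 200, Sr 5, Bi 91.
So from highest to lowest: S > Bi > B > Sr.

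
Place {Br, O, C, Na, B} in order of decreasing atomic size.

Na > Br > B > C > O

Radius decreases left→right (rising Z_eff, same n) and increases top→bottom (higher n).
These span different periods and groups, so the two trends combine.
C > O: both are in period 2; the period trend gives C the larger value.
B > C: B lies to the left of C in period 2, so the across-period effect alone puts B larger.
Br > B: period and group pull opposite ways; the down-group shift dominates (114 vs 85 pm).
Na > Br: period and group pull opposite ways; the across-period shift dominates (155 vs 114 pm).
Tabulated atomic radius (pm): B 85, C 75, O 63, Na 155, Br 114.
So from largest to smallest: Na > Br > B > C > O.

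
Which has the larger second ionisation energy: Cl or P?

Consider each +1 ion: Cl⁺ still has 6 valence electrons; P⁺ still has 4 valence electrons.
All are still removing valence electrons, so compare the +1 ions as you would atoms: IE_2 generally rises across a period (higher Z_eff) and falls down a group (larger shell), subject to the usual subshell exceptions.
Valence configurations: Cl⁺ [Ne]3s²3p⁴, P⁺ [Ne]3s²3p².
The numbers (kJ/mol): Cl 2298, P 1907.
Putting it together, IE_2: P < Cl.

Cl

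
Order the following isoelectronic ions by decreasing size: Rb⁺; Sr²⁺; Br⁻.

Br⁻, Rb⁺, Sr²⁺

All of these have 36 electrons, so size is governed by nuclear charge alone: the more protons, the stronger the pull on the same electron cloud, and the smaller the ion.
Nuclear charges: Sr²⁺ (Z=38), Rb⁺ (Z=37), Br⁻ (Z=35).
Largest to smallest: Br⁻ > Rb⁺ > Sr²⁺.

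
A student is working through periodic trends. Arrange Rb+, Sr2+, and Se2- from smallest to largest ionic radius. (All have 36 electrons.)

All of these have 36 electrons, so size is governed by nuclear charge alone: the more protons, the stronger the pull on the same electron cloud, and the smaller the ion.
Nuclear charges: Sr2+ (Z=38), Rb+ (Z=37), Se2- (Z=34).
Smallest to largest: Sr2+ < Rb+ < Se2-.

Sr2+ < Rb+ < Se2-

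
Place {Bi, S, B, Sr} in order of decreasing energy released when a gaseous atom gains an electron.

B is in period 2, group 13; S is in period 3, group 16; Sr is in period 5, group 2; Bi is in period 6, group 15.
EA tends to increase across a period and decrease down a group, though the pattern is less regular than for IE or radius.
Neither a single period nor a single group — weigh both effects.
B > Sr: both effects reinforce here, so B is clearly the higher of the two.
Bi > B: the two effects oppose for this pair; the across-period effect wins (91 vs 27 kJ/mol).
S > Bi: both effects reinforce here, so S is clearly the higher of the two.
Approximate values (kJ/mol): B 27, S 200, Sr 5, Bi 91.
So from highest to lowest: S > Bi > B > Sr.

S > Bi > B > Sr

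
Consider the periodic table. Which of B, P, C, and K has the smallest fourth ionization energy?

P

After 3 electrons have been removed, what remains? B³⁺ is the bare [He] core; P³⁺ still has 2 valence electrons; C³⁺ still has 1 valence electron; K³⁺ is already 2 electrons into the core.
Usually core removal costs more than valence removal, but here the competition is close: a tightly held n=2 valence electron can cost more to remove than an n=3 core electron, so the actual values have to decide it.
Valence configurations: P³⁺ [Ne]3s², C³⁺ [He]2s¹.
Approximate IE_4 values (kJ/mol): B 25026, P 4964, C 6223, K 5877.
Putting it together, IE_4: P < K < C < B.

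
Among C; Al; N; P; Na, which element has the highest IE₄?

Al

Consider each +3 ion: C³⁺ still has 1 valence electron; Al³⁺ is the bare [Ne] core; N³⁺ still has 2 valence electrons; P³⁺ still has 2 valence electrons; Na³⁺ is already 2 electrons into the core.
Breaking into a closed-shell core is much more expensive than removing a leftover valence electron — Na and Al have the largest IE_4 here.
Valence configurations: C³⁺ [He]2s¹, N³⁺ [He]2s², P³⁺ [Ne]3s².
Tabulated IE_4 (kJ/mol): C 6223, Al 11577, N 7475, P 4964, Na 9543.
So the fourth ionization energies run P < C < N < Na < Al.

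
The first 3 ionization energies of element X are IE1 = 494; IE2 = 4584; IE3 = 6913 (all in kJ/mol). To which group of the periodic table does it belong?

Group 1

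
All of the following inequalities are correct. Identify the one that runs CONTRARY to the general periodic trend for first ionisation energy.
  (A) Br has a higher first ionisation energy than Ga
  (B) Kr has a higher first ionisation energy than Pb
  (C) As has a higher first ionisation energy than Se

The general trend: first ionisation energy increases across a period and decreases down a group.
(A) Br (period 4, group 17) vs Ga (period 4, group 13): the stated order agrees with the simple trend.
(B) Kr (period 4, group 18) vs Pb (period 6, group 14): the stated order agrees with the simple trend.
(C) As (period 4, group 15) vs Se (period 4, group 16): the stated order contradicts the simple trend.
The exception is (C): Se (4p⁴) ionizes more easily than half-filled As (4p³).

(C)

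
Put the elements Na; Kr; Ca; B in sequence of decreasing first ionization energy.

Kr > B > Ca > Na

B is in period 2, group 13; Na is in period 3, group 1; Ca is in period 4, group 2; Kr is in period 4, group 18.
IE₁ increases left→right with effective nuclear charge and decreases top→bottom as the valence shell moves farther out.
Here both period and group differ, so the two effects have to be weighed against each other.
Ca > Na: period and group pull opposite ways; the across-period shift dominates (590 vs 496 kJ/mol).
B > Ca: both effects reinforce here, so B is clearly the higher of the two.
Kr > B: period and group pull opposite ways; the across-period shift dominates (1351 vs 801 kJ/mol).
Approximate values (kJ/mol): B 801, Na 496, Ca 590, Kr 1351.
So from highest to lowest: Kr > B > Ca > Na.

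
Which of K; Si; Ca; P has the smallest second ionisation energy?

Consider each +1 ion: K⁺ is the bare [Ar] core; Si⁺ still has 3 valence electrons; Ca⁺ still has 1 valence electron; P⁺ still has 4 valence electrons.
Pulling an electron out of a noble-gas core costs far more than removing a remaining valence electron, so K sits at the high end of IE_2.
Valence configurations: Si⁺ [Ne]3s²3p¹, Ca⁺ [Ar]4s¹, P⁺ [Ne]3s²3p².
The numbers (kJ/mol): K 3052, Si 1577, Ca 1145, P 1907.
Putting it together, IE_2: Ca < Si < P < K.

Ca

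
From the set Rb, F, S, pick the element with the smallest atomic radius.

F

F is in period 2, group 17; S is in period 3, group 16; Rb is in period 5, group 1.
Atomic radius shrinks across a period as nuclear charge pulls the same shell inward, and grows down a group as new shells are added.
Here both period and group differ, so the two effects have to be weighed against each other.
S > F: relative to F, both the across-period and down-group shifts push S's atomic radius up.
Rb > S: both effects reinforce here, so Rb is clearly the larger of the two.
Approximate values (pm): F 64, S 103, Rb 210.
The smallest atomic radius among these belongs to F.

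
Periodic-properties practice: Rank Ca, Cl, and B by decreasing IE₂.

Consider each +1 ion: Ca⁺ still has 1 valence electron; Cl⁺ still has 6 valence electrons; B⁺ still has 2 valence electrons.
All are still removing valence electrons, so compare the +1 ions as you would atoms: IE_2 generally rises across a period (higher Z_eff) and falls down a group (larger shell), subject to the usual subshell exceptions.
Valence configurations: Ca⁺ [Ar]4s¹, Cl⁺ [Ne]3s²3p⁴, B⁺ [He]2s².
Tabulated IE_2 (kJ/mol): Ca 1145, Cl 2298, B 2427.
So the second ionization energies run Ca < Cl < B.

B > Cl > Ca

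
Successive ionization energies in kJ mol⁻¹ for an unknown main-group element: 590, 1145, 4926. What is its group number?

Group 2

Look for the largest jump between consecutive ionization energies: IE3/IE2 ≈ 4.3, far larger than any earlier ratio.
That jump marks the point where a core electron is being removed. So the atom has 2 valence electrons.
A main-group element with 2 valence electrons is in group 2.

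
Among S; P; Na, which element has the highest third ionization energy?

The third ionization energy removes an electron from the +2 ion. For each element: S²⁺ still has 4 valence electrons; P²⁺ still has 3 valence electrons; Na²⁺ is already 1 electron into the core.
Pulling an electron out of a noble-gas core costs far more than removing a remaining valence electron, so Na sits at the high end of IE_3.
Valence configurations: S²⁺ [Ne]3s²3p², P²⁺ [Ne]3s²3p¹.
Tabulated IE_3 (kJ/mol): S 3357, P 2914, Na 6910.
Overall IE_3 order: P < S < Na.

Na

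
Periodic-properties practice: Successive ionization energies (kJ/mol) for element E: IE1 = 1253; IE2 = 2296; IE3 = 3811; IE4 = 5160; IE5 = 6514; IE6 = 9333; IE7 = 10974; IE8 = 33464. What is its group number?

Look for the largest jump between consecutive ionization energies: IE8/IE7 ≈ 3.0, far larger than any earlier ratio.
That jump marks the point where a core electron is being removed. So the atom has 7 valence electrons.
A main-group element with 7 valence electrons is in group 17.

Group 17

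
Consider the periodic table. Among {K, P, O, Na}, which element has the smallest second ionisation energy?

P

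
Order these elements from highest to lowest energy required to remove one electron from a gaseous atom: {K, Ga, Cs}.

Ga, K, Cs

K is in period 4, group 1; Ga is in period 4, group 13; Cs is in period 6, group 1.
Removing the outermost electron gets harder across a period and easier down a group.
Here both period and group differ, so the two effects have to be weighed against each other.
K > Cs: they share group 1; the group trend gives K the larger value.
Ga > K: both are in period 4; the period trend gives Ga the larger value.
For reference (kJ/mol): K 419, Ga 579, Cs 376.
So from highest to lowest: Ga > K > Cs.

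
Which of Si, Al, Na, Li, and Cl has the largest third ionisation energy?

Consider each +2 ion: Si²⁺ still has 2 valence electrons; Al²⁺ still has 1 valence electron; Na²⁺ is already 1 electron into the core; Li²⁺ is already 1 electron into the core; Cl²⁺ still has 5 valence electrons.
Breaking into a closed-shell core is much more expensive than removing a leftover valence electron — Na and Li have the largest IE_3 here.
Valence configurations: Si²⁺ [Ne]3s², Al²⁺ [Ne]3s¹, Cl²⁺ [Ne]3s²3p³.
Approximate IE_3 values (kJ/mol): Si 3232, Al 2745, Na 6910, Li 11815, Cl 3822.
So the third ionization energies run Al < Si < Cl < Na < Li.

Li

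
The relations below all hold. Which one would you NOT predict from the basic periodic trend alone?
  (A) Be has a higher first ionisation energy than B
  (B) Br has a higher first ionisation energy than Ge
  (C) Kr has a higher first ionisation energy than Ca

The general trend: first ionisation energy increases across a period and decreases down a group.
(A) Be (period 2, group 2) vs B (period 2, group 13): the stated order contradicts the simple trend.
(B) Br (period 4, group 17) vs Ge (period 4, group 14): the stated order agrees with the simple trend.
(C) Kr (period 4, group 18) vs Ca (period 4, group 2): the stated order agrees with the simple trend.
The exception is (A): removing B's lone 2p electron is easier than breaking Be's filled 2s².

(A)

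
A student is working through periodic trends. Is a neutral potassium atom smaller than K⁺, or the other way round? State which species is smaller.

K⁺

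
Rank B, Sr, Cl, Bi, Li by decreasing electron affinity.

EA tends to increase across a period and decrease down a group, though the pattern is less regular than for IE or radius.
Neither a single period nor a single group — weigh both effects.
B > Sr: relative to Sr, both the across-period and down-group shifts push B's electron affinity up.
Li > B: this pair runs against the simple trend — see the exception note.
Bi > Li: the two effects oppose for this pair; the across-period effect wins (91 vs 60 kJ/mol).
Cl > Bi: both effects reinforce here, so Cl is clearly the higher of the two.
Note the exception: Li has a higher electron affinity than B, contrary to the simple trend — B's ns²np¹ configuration gives only a small electron affinity — the sparsely filled np subshell binds an added electron weakly.
Tabulated electron affinity (kJ/mol): Li 60, B 27, Cl 349, Sr 5, Bi 91.
So from highest to lowest: Cl > Bi > Li > B > Sr.

Cl, Bi, Li, B, Sr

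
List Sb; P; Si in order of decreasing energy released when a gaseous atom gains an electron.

EA tends to increase across a period and decrease down a group, though the pattern is less regular than for IE or radius.
Here both period and group differ, so the two effects have to be weighed against each other.
Sb > P: this pair runs against the simple trend — see the exception note.
Si > Sb: the two effects oppose for this pair; the down-group effect wins (134 vs 103 kJ/mol).
Note the exception: Sb has a higher electron affinity than P, contrary to the simple trend — both are half-filled np³, but the pairing/repulsion penalty for the added electron shrinks as the p orbitals become larger and more diffuse down the group, and for Sb that outweighs the weaker nuclear attraction.
Note the exception: Si has a higher electron affinity than P, contrary to the simple trend — adding an electron to P's half-filled 3p³ is unfavourable, so Si (3p²) has the more exothermic EA.
Tabulated electron affinity (kJ/mol): Si 134, P 72, Sb 103.
So from highest to lowest: Si > Sb > P.

Si > Sb > P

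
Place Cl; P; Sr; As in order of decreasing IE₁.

P is in period 3, group 15; Cl is in period 3, group 17; As is in period 4, group 15; Sr is in period 5, group 2.
Across a period the outer electron is held more tightly (higher IE₁); down a group it sits in a higher shell, more shielded, and comes off more easily.
Here both period and group differ, so the two effects have to be weighed against each other.
As > Sr: relative to Sr, both the across-period and down-group shifts push As's first ionization energy up.
P > As: P sits above As in group 15, so the down-group effect alone puts P higher.
Cl > P: both are in period 3; the period trend gives Cl the larger value.
Tabulated first ionization energy (kJ/mol): P 1012, Cl 1251, As 947, Sr 550.
So from highest to lowest: Cl > P > As > Sr.

Cl, P, As, Sr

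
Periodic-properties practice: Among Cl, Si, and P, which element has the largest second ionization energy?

Cl

The second ionization energy removes an electron from the +1 ion. For each element: Cl⁺ still has 6 valence electrons; Si⁺ still has 3 valence electrons; P⁺ still has 4 valence electrons.
All are still removing valence electrons, so compare the +1 ions as you would atoms: IE_2 generally rises across a period (higher Z_eff) and falls down a group (larger shell), subject to the usual subshell exceptions.
Valence configurations: Cl⁺ [Ne]3s²3p⁴, Si⁺ [Ne]3s²3p¹, P⁺ [Ne]3s²3p².
The numbers (kJ/mol): Cl 2298, Si 1577, P 1907.
Hence IE_2: Si < P < Cl.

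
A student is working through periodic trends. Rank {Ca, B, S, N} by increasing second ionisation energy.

Ca, S, B, N

The second ionization energy removes an electron from the +1 ion. For each element: Ca⁺ still has 1 valence electron; B⁺ still has 2 valence electrons; S⁺ still has 5 valence electrons; N⁺ still has 4 valence electrons.
All are still removing valence electrons, so compare the +1 ions as you would atoms: IE_2 generally rises across a period (higher Z_eff) and falls down a group (larger shell), subject to the usual subshell exceptions.
Valence configurations: Ca⁺ [Ar]4s¹, B⁺ [He]2s², S⁺ [Ne]3s²3p³, N⁺ [He]2s²2p².
The numbers (kJ/mol): Ca 1145, B 2427, S 2252, N 2856.
Overall IE_2 order: Ca < S < B < N.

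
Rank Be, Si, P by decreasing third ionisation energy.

Be > Si > P

The third ionization energy removes an electron from the +2 ion. For each element: Be²⁺ is the bare [He] core; Si²⁺ still has 2 valence electrons; P²⁺ still has 3 valence electrons.
Breaking into a closed-shell core is much more expensive than removing a leftover valence electron — Be has the largest IE_3 here.
Valence configurations: Si²⁺ [Ne]3s², P²⁺ [Ne]3s²3p¹.
P²⁺ loses a lone 3p electron whereas Si²⁺ must break into a filled 3s² pair, so IE_3(Si) > IE_3(P) even though P has the higher nuclear charge.
The numbers (kJ/mol): Be 14849, Si 3232, P 2914.
Putting it together, IE_3: P < Si < Be.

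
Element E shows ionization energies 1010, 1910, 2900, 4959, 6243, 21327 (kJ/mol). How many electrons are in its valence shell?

5

Look for the largest jump between consecutive ionization energies: IE6/IE5 ≈ 3.4, far larger than any earlier ratio.
That jump marks the point where a core electron is being removed. So the atom has 5 valence electrons.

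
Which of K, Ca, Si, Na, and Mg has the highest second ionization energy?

Na

IE_2 is the cost of taking one more electron from the +1 cation: K⁺ is the bare [Ar] core; Ca⁺ still has 1 valence electron; Si⁺ still has 3 valence electrons; Na⁺ is the bare [Ne] core; Mg⁺ still has 1 valence electron.
Core electrons are held far more tightly than valence electrons, so K and Na top the IE_2 order.
Valence configurations: Ca⁺ [Ar]4s¹, Si⁺ [Ne]3s²3p¹, Mg⁺ [Ne]3s¹.
The numbers (kJ/mol): K 3052, Ca 1145, Si 1577, Na 4562, Mg 1451.
Putting it together, IE_2: Ca < Mg < Si < K < Na.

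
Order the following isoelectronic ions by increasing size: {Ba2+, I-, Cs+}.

All of these have 54 electrons, so size is governed by nuclear charge alone: the more protons, the stronger the pull on the same electron cloud, and the smaller the ion.
Nuclear charges: Ba2+ (Z=56), Cs+ (Z=55), I- (Z=53).
Smallest to largest: Ba2+ < Cs+ < I-.

Ba2+ < Cs+ < I-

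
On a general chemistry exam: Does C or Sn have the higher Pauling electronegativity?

Electronegativity increases across a period and decreases down a group, tracking effective nuclear charge and atomic size.
All are in group 14, so electronegativity increases up the group.
So C has the higher Pauling electronegativity (C > Sn).

C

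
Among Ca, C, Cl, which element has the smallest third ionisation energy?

Cl

The third ionization energy removes an electron from the +2 ion. For each element: Ca²⁺ is the bare [Ar] core; C²⁺ still has 2 valence electrons; Cl²⁺ still has 5 valence electrons.
Pulling an electron out of a noble-gas core costs far more than removing a remaining valence electron, so Ca sits at the high end of IE_3.
Valence configurations: C²⁺ [He]2s², Cl²⁺ [Ne]3s²3p³.
The numbers (kJ/mol): Ca 4912, C 4620, Cl 3822.
So the third ionization energies run Cl < C < Ca.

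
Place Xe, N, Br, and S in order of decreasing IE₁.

N, Xe, Br, S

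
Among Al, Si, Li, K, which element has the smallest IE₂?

Consider each +1 ion: Al⁺ still has 2 valence electrons; Si⁺ still has 3 valence electrons; Li⁺ is the bare [He] core; K⁺ is the bare [Ar] core.
Breaking into a closed-shell core is much more expensive than removing a leftover valence electron — K and Li have the largest IE_2 here.
Valence configurations: Al⁺ [Ne]3s², Si⁺ [Ne]3s²3p¹.
Si⁺ loses a lone 3p electron whereas Al⁺ must break into a filled 3s² pair, so IE_2(Al) > IE_2(Si) even though Si has the higher nuclear charge.
Tabulated IE_2 (kJ/mol): Al 1817, Si 1577, Li 7298, K 3052.
So the second ionization energies run Si < Al < K < Li.

Si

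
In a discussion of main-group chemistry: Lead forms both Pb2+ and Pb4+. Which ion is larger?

Pb2+

Both ions have Z = 82 protons, but Pb4+ has lost more electrons, so its remaining electrons feel a larger effective nuclear charge per electron and are pulled in more tightly.
Higher positive charge → smaller ion, so Pb2+ > Pb4+.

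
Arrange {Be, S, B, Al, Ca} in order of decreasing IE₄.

After 3 electrons have been removed, what remains? Be³⁺ is already 1 electron into the core; S³⁺ still has 3 valence electrons; B³⁺ is the bare [He] core; Al³⁺ is the bare [Ne] core; Ca³⁺ is already 1 electron into the core.
Breaking into a closed-shell core is much more expensive than removing a leftover valence electron — Ca, Al, Be and B have the largest IE_4 here.
Tabulated IE_4 (kJ/mol): Be 21007, S 4556, B 25026, Al 11577, Ca 6491.
So the fourth ionization energies run S < Ca < Al < Be < B.

B > Be > Al > Ca > S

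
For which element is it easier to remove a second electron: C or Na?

C

Consider each +1 ion: C⁺ still has 3 valence electrons; Na⁺ is the bare [Ne] core.
Core electrons are held far more tightly than valence electrons, so Na tops the IE_2 order.
Approximate IE_2 values (kJ/mol): C 2353, Na 4562.
Putting it together, IE_2: C < Na.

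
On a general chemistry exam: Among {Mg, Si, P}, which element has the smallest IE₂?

Mg

The second ionization energy removes an electron from the +1 ion. For each element: Mg⁺ still has 1 valence electron; Si⁺ still has 3 valence electrons; P⁺ still has 4 valence electrons.
All are still removing valence electrons, so compare the +1 ions as you would atoms: IE_2 generally rises across a period (higher Z_eff) and falls down a group (larger shell), subject to the usual subshell exceptions.
Valence configurations: Mg⁺ [Ne]3s¹, Si⁺ [Ne]3s²3p¹, P⁺ [Ne]3s²3p².
Tabulated IE_2 (kJ/mol): Mg 1451, Si 1577, P 1907.
Putting it together, IE_2: Mg < Si < P.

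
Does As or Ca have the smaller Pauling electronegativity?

Ca

Ca is in period 4, group 2; As is in period 4, group 15.
Smaller atoms with higher effective nuclear charge are more electronegative.
All lie in period 4, so electronegativity increases left to right.
So Ca has the smaller Pauling electronegativity (Ca < As).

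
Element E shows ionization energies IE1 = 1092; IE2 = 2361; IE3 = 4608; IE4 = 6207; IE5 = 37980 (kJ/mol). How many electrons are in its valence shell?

4

Look for the largest jump between consecutive ionization energies: IE5/IE4 ≈ 6.1, far larger than any earlier ratio.
That jump marks the point where a core electron is being removed. So the atom has 4 valence electrons.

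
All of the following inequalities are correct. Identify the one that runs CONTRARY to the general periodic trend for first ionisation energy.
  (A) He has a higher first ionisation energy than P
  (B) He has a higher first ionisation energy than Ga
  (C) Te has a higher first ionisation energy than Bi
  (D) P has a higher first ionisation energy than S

(D)

The general trend: first ionisation energy increases across a period and decreases down a group.
(A) He (period 1, group 18) vs P (period 3, group 15): the stated order agrees with the simple trend.
(B) He (period 1, group 18) vs Ga (period 4, group 13): the stated order agrees with the simple trend.
(C) Te (period 5, group 16) vs Bi (period 6, group 15): the stated order agrees with the simple trend.
(D) P (period 3, group 15) vs S (period 3, group 16): the stated order contradicts the simple trend.
The exception is (D): S (3p⁴) ionizes more easily than half-filled P (3p³) because the paired 3p electron in S is pushed out by e⁻–e⁻ repulsion.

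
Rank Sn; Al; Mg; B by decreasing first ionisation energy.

B is in period 2, group 13; Mg is in period 3, group 2; Al is in period 3, group 13; Sn is in period 5, group 14.
Across a period the outer electron is held more tightly (higher IE₁); down a group it sits in a higher shell, more shielded, and comes off more easily.
Neither a single period nor a single group — weigh both effects.
Sn > Al: period and group pull opposite ways; the across-period shift dominates (709 vs 578 kJ/mol).
Mg > Sn: the two effects oppose for this pair; the down-group effect wins (738 vs 709 kJ/mol).
B > Mg: both effects reinforce here, so B is clearly the higher of the two.
Note the exception: Mg has a higher first ionization energy than Al, contrary to the simple trend — Al's single 3p electron is easier to remove than one from Mg's filled 3s².
For reference (kJ/mol): B 801, Mg 738, Al 578, Sn 709.
So from highest to lowest: B > Mg > Sn > Al.

B, Mg, Sn, Al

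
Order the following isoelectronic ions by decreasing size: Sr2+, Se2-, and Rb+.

Se2- > Rb+ > Sr2+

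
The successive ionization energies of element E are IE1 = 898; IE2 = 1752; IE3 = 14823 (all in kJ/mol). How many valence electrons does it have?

2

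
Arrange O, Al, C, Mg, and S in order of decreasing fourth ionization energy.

IE_4 is the cost of taking one more electron from the +3 cation: O³⁺ still has 3 valence electrons; Al³⁺ is the bare [Ne] core; C³⁺ still has 1 valence electron; Mg³⁺ is already 1 electron into the core; S³⁺ still has 3 valence electrons.
Core electrons are held far more tightly than valence electrons, so Mg and Al top the IE_4 order.
Valence configurations: O³⁺ [He]2s²2p¹, C³⁺ [He]2s¹, S³⁺ [Ne]3s²3p¹.
The numbers (kJ/mol): O 7469, Al 11577, C 6223, Mg 10543, S 4556.
Overall IE_4 order: S < C < O < Mg < Al.

Al > Mg > O > C > S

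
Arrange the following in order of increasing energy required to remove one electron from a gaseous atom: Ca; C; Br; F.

Ca < C < Br < F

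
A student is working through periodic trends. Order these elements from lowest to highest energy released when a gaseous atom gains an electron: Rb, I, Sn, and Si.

Rb, Sn, Si, I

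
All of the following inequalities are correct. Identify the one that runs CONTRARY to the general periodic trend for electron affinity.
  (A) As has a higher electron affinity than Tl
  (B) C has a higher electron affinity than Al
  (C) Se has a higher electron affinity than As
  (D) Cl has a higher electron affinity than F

The general trend: electron affinity increases across a period and decreases down a group.
(A) As (period 4, group 15) vs Tl (period 6, group 13): the stated order agrees with the simple trend.
(B) C (period 2, group 14) vs Al (period 3, group 13): the stated order agrees with the simple trend.
(C) Se (period 4, group 16) vs As (period 4, group 15): the stated order agrees with the simple trend.
(D) Cl (period 3, group 17) vs F (period 2, group 17): the stated order contradicts the simple trend.
The exception is (D): F's small 2p subshell makes the incoming electron feel strong e⁻–e⁻ repulsion, so Cl actually releases more energy on gaining an electron.

(D)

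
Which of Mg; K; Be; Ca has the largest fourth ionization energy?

The fourth ionization energy removes an electron from the +3 ion. For each element: Mg³⁺ is already 1 electron into the core; K³⁺ is already 2 electrons into the core; Be³⁺ is already 1 electron into the core; Ca³⁺ is already 1 electron into the core.
All of these are removing an electron from a noble-gas core or deeper; the smaller core (lower principal quantum number) is held far more tightly, and within a period the higher nuclear charge binds the same core more tightly.
Tabulated IE_4 (kJ/mol): Mg 10543, K 5877, Be 21007, Ca 6491.
Overall IE_4 order: K < Ca < Mg < Be.

Be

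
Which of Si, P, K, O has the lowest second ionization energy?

Si

Consider each +1 ion: Si⁺ still has 3 valence electrons; P⁺ still has 4 valence electrons; K⁺ is the bare [Ar] core; O⁺ still has 5 valence electrons.
Usually core removal costs more than valence removal, but here the competition is close: a tightly held n=2 valence electron can cost more to remove than an n=3 core electron, so the actual values have to decide it.
Valence configurations: Si⁺ [Ne]3s²3p¹, P⁺ [Ne]3s²3p², O⁺ [He]2s²2p³.
Tabulated IE_2 (kJ/mol): Si 1577, P 1907, K 3052, O 3388.
Putting it together, IE_2: Si < P < K < O.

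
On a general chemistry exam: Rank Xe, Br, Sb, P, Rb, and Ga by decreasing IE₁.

P is in period 3, group 15; Ga is in period 4, group 13; Br is in period 4, group 17; Rb is in period 5, group 1; Sb is in period 5, group 15; Xe is in period 5, group 18.
IE₁ increases left→right with effective nuclear charge and decreases top→bottom as the valence shell moves farther out.
Neither a single period nor a single group — weigh both effects.
Ga > Rb: relative to Rb, both the across-period and down-group shifts push Ga's first ionization energy up.
Sb > Ga: period and group pull opposite ways; the across-period shift dominates (831 vs 579 kJ/mol).
P > Sb: P sits above Sb in group 15, so the down-group effect alone puts P higher.
Br > P: the two effects oppose for this pair; the across-period effect wins (1140 vs 1012 kJ/mol).
Xe > Br: the two effects oppose for this pair; the across-period effect wins (1170 vs 1140 kJ/mol).
Tabulated first ionization energy (kJ/mol): P 1012, Ga 579, Br 1140, Rb 403, Sb 831, Xe 1170.
So from highest to lowest: Xe > Br > P > Sb > Ga > Rb.

Xe > Br > P > Sb > Ga > Rb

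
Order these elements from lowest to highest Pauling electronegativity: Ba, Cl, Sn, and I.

Ba < Sn < I < Cl

Atoms toward the upper right of the periodic table pull bonding electrons most strongly.
Here both period and group differ, so the two effects have to be weighed against each other.
Sn > Ba: both effects reinforce here, so Sn is clearly the higher of the two.
I > Sn: I lies to the right of Sn in period 5, so the across-period effect alone puts I higher.
Cl > I: they share group 17; the group trend gives Cl the larger value.
Approximate values (Pauling): Cl 3.16, Sn 1.96, I 2.66, Ba 0.89.
So from lowest to highest: Ba < Sn < I < Cl.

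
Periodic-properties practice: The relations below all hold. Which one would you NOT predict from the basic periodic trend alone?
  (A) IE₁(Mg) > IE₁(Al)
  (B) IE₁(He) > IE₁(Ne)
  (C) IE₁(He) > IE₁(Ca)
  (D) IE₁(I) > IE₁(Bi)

(A)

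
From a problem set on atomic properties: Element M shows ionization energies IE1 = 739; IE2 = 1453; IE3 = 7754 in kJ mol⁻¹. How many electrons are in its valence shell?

2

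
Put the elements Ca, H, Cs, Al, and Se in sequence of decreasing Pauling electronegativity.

Smaller atoms with higher effective nuclear charge are more electronegative.
These span different periods and groups, so the two trends combine.
Ca > Cs: both effects reinforce here, so Ca is clearly the higher of the two.
Al > Ca: relative to Ca, both the across-period and down-group shifts push Al's electronegativity up.
H > Al: the two effects oppose for this pair; the down-group effect wins (2.20 vs 1.61).
Se > H: the two effects oppose for this pair; the across-period effect wins (2.55 vs 2.20).
Tabulated electronegativity (Pauling): H 2.20, Al 1.61, Ca 1.00, Se 2.55, Cs 0.79.
So from highest to lowest: Se > H > Al > Ca > Cs.

Se > H > Al > Ca > Cs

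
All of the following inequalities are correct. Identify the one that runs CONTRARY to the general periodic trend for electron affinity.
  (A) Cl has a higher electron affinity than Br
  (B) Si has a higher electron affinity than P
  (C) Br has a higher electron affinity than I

(B)

The general trend: electron affinity increases across a period and decreases down a group.
(A) Cl (period 3, group 17) vs Br (period 4, group 17): the stated order agrees with the simple trend.
(B) Si (period 3, group 14) vs P (period 3, group 15): the stated order contradicts the simple trend.
(C) Br (period 4, group 17) vs I (period 5, group 17): the stated order agrees with the simple trend.
The exception is (B): adding an electron to P's half-filled 3p³ is unfavourable, so Si (3p²) has the more exothermic EA.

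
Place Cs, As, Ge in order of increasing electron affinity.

Ge is in period 4, group 14; As is in period 4, group 15; Cs is in period 6, group 1.
Atoms with high Z_eff and room in the valence shell (especially the halogens) have the most exothermic electron affinities.
These span different periods and groups, so the two trends combine.
As > Cs: both effects reinforce here, so As is clearly the higher of the two.
Ge > As: this pair runs against the simple trend — see the exception note.
Note the exception: Ge has a higher electron affinity than As, contrary to the simple trend — adding an electron to As's half-filled 4p³ is unfavourable, so Ge (4p²) has the more exothermic EA.
For reference (kJ/mol): Ge 119, As 78, Cs 46.
So from lowest to highest: Cs < As < Ge.

Cs < As < Ge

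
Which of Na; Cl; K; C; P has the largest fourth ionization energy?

Na

After 3 electrons have been removed, what remains? Na³⁺ is already 2 electrons into the core; Cl³⁺ still has 4 valence electrons; K³⁺ is already 2 electrons into the core; C³⁺ still has 1 valence electron; P³⁺ still has 2 valence electrons.
Usually core removal costs more than valence removal, but here the competition is close: a tightly held n=2 valence electron can cost more to remove than an n=3 core electron, so the actual values have to decide it.
Valence configurations: Cl³⁺ [Ne]3s²3p², C³⁺ [He]2s¹, P³⁺ [Ne]3s².
Approximate IE_4 values (kJ/mol): Na 9543, Cl 5159, K 5877, C 6223, P 4964.
Putting it together, IE_4: P < Cl < K < C < Na.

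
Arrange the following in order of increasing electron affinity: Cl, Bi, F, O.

O is in period 2, group 16; F is in period 2, group 17; Cl is in period 3, group 17; Bi is in period 6, group 15.
EA tends to increase across a period and decrease down a group, though the pattern is less regular than for IE or radius.
Here both period and group differ, so the two effects have to be weighed against each other.
O > Bi: both effects reinforce here, so O is clearly the higher of the two.
F > O: both are in period 2; the period trend gives F the larger value.
Cl > F: this pair runs against the simple trend — see the exception note.
Note the exception: Cl has a higher electron affinity than F, contrary to the simple trend — F's small 2p subshell makes the incoming electron feel strong e⁻–e⁻ repulsion, so Cl actually releases more energy on gaining an electron.
Approximate values (kJ/mol): O 141, F 328, Cl 349, Bi 91.
So from lowest to highest: Bi < O < F < Cl.

Bi < O < F < Cl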